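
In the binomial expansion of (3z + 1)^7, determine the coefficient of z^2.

The general term is C(7,j)·(3z)^j·(1)^(7-j); the z^2 term has j = 2.
C(7,2) = 21.
Coefficient = C(7,2) · 3^2 = 21 · 9 = 189.

189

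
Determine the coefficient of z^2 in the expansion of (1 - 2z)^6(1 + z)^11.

Coefficient of z^2 = Σ_{j} C(6,j)·(-2)^j·C(11,2-j)·1^(2-j) for j from 0 to 2.
= 55 + (-132) + 60 = -17.

-17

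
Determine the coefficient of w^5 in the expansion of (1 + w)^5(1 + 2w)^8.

13073

Coefficient of w^5 = Σ_{j} C(5,j)·1^j·C(8,5-j)·2^(5-j) for j from 0 to 5.
= 1792 + 5600 + 4480 + 1120 + 80 + 1 = 13073.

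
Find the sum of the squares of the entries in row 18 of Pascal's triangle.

9075135300

By Vandermonde's identity, Σ C(18,i)² = C(36,18) = 9075135300.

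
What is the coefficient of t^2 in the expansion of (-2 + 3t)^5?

-720

The general term is C(5,j)·(-2)^j·(3t)^(5-j); the t^2 term has j = 3.
C(5,3) = 10.
Coefficient = C(5,3) · (-2)^3 · 3^2 = 10 · (-8) · 9 = -720.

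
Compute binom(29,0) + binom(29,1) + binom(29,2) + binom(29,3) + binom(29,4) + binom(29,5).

1 + 29 + 406 + 3654 + 23751 + 118755 = 146596.

146596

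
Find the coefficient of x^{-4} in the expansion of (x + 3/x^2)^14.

2189187

General term: C(14,j)·(x)^j·(3/x^2)^(14-j), with x-exponent 1j − 2(14−j) = 3j − 28.
Set 3j − 28 = -4: j = 8.
C(14,8) = 3003; 1^8 = 1; 3^6 = 729.
Coefficient = 3003 · 1 · 729 = 2189187.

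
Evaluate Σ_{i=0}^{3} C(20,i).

1351

1 + 20 + 190 + 1140 = 1351.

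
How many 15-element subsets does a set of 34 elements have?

1855967520

C(34,15) = (34·33·32·31·30·29·28·27·26·25·24·23·22·21·20) / 15! = 2427001153744527360000 / 1307674368000 = 1855967520.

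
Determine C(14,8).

3003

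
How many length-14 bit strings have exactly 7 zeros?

Choose the 7 positions: C(14,7) = 3432.

3432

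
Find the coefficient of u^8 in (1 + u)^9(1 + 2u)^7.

187137

Coefficient of u^8 = Σ_{j} C(9,j)·1^j·C(7,8-j)·2^(8-j) for j from 1 to 8.
= 1152 + 16128 + 56448 + 70560 + 35280 + 7056 + 504 + 9 = 187137.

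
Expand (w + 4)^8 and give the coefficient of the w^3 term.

57344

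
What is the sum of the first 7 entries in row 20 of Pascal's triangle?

60460

1 + 20 + 190 + 1140 + 4845 + 15504 + 38760 = 60460.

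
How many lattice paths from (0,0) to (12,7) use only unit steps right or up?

50388

Each path is a sequence of 19 steps with 12 rights: C(19,12) = 50388.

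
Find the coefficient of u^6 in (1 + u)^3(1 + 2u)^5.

416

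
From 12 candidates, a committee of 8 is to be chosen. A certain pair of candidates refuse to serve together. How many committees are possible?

All 8-subsets: C(12,8) = 495. Those containing both fixed elements: C(10,6) = 210.
495 − 210 = 285.

285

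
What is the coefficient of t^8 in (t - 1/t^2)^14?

91

General term: C(14,j)·(t)^j·(-1/t^2)^(14-j), with t-exponent 1j − 2(14−j) = 3j − 28.
Set 3j − 28 = 8: j = 12.
C(14,12) = 91; 1^12 = 1; (-1)^2 = 1.
Coefficient = 91 · 1 · 1 = 91.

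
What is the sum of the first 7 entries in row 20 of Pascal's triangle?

60460

1 + 20 + 190 + 1140 + 4845 + 15504 + 38760 = 60460.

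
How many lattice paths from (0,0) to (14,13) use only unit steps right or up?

20058300

Each path is a sequence of 27 steps with 14 rights: C(27,14) = 20058300.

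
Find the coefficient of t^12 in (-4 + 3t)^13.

-27634932

The general term is C(13,j)·(-4)^j·(3t)^(13-j); the t^12 term has j = 1.
C(13,1) = 13.
Coefficient = C(13,1) · (-4)^1 · 3^12 = 13 · (-4) · 531441 = -27634932.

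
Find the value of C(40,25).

40225345056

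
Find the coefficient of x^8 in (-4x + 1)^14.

196804608

The general term is C(14,j)·(-4x)^j·(1)^(14-j); the x^8 term has j = 8.
C(14,8) = 3003.
Coefficient = C(14,8) · (-4)^8 = 3003 · 65536 = 196804608.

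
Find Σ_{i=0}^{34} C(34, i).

Setting x = 1 in (1+x)^34 gives Σ C(34,i) = 2^34 = 17179869184.

17179869184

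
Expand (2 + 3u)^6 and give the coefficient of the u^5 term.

The general term is C(6,j)·(2)^j·(3u)^(6-j); the u^5 term has j = 1.
C(6,1) = 6.
Coefficient = C(6,1) · 2^1 · 3^5 = 6 · 2 · 243 = 2916.

2916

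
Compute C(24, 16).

735471

C(24,16) = C(24,8) by symmetry.
C(24,8) = (24·23·22·21·20·19·18·17) / 8! = 29654190720 / 40320 = 735471.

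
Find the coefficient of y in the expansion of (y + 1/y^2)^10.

120

General term: C(10,j)·(y)^j·(1/y^2)^(10-j), with y-exponent 1j − 2(10−j) = 3j − 20.
Set 3j − 20 = 1: j = 7.
C(10,7) = 120; 1^7 = 1; 1^3 = 1.
Coefficient = 120 · 1 · 1 = 120.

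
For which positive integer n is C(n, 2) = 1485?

55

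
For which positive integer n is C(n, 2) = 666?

37

n(n−1)/2 = 666 ⇒ n(n−1) = 1332. Since 37·36 = 1332, n = 37.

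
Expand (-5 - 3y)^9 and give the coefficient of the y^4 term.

The general term is C(9,j)·(-5)^j·(-3y)^(9-j); the y^4 term has j = 5.
C(9,5) = 126.
Coefficient = C(9,5) · (-5)^5 · (-3)^4 = 126 · (-3125) · 81 = -31893750.

-31893750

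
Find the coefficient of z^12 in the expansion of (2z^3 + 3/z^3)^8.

16128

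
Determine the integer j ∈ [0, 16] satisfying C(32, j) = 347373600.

13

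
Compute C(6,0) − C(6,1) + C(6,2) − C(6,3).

The partial alternating sum Σ_{k=0}^{3} (−1)^k C(6,k) = (−1)^3 C(5,3) = -10.

-10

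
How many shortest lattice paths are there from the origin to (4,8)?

Each path is a sequence of 12 steps with 4 rights: C(12,4) = 495.

495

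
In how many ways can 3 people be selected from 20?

1140

This is C(20,3) = 1140.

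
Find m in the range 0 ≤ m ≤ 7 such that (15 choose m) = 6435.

C(15,m) increases on 0 ≤ m ≤ 7. C(15,6) = 5005 and C(15,7) = 6435, so m = 7.

7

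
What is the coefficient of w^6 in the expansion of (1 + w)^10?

210

The general term is C(10,j)·(1)^j·(w)^(10-j); the w^6 term has j = 4.
C(10,4) = 210.
Coefficient = C(10,4) = 210.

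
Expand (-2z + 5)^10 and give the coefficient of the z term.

-39062500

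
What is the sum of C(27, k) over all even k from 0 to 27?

Half of (1+1)^27 + (1−1)^27 gives the even-index sum: 2^26 = 67108864.

67108864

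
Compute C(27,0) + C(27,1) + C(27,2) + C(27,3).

1 + 27 + 351 + 2925 = 3304.

3304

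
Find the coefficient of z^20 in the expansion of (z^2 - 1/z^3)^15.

105

General term: C(15,j)·(z^2)^j·(-1/z^3)^(15-j), with z-exponent 2j − 3(15−j) = 5j − 45.
Set 5j − 45 = 20: j = 13.
C(15,13) = 105; 1^13 = 1; (-1)^2 = 1.
Coefficient = 105 · 1 · 1 = 105.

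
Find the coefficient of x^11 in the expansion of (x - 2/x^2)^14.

-28

General term: C(14,j)·(x)^j·(-2/x^2)^(14-j), with x-exponent 1j − 2(14−j) = 3j − 28.
Set 3j − 28 = 11: j = 13.
C(14,13) = 14; 1^13 = 1; (-2)^1 = -2.
Coefficient = 14 · 1 · (-2) = -28.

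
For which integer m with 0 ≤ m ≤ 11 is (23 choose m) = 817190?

C(23,m) increases on 0 ≤ m ≤ 11. C(23,8) = 490314 and C(23,9) = 817190, so m = 9.

9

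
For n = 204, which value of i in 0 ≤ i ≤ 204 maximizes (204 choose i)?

C(204,i) is maximized at i = 204/2 = 102.

102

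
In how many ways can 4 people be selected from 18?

3060

This is C(18,4) = 3060.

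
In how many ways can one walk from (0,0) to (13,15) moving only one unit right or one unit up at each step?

37442160

Each path is a sequence of 28 steps with 13 rights: C(28,13) = 37442160.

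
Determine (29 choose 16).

67863915

C(29,16) = C(29,13) by symmetry.
C(29,13) = (29·28·27·26·25·24·23·22·21·20·19·18·17) / 13! = 422590010274432000 / 6227020800 = 67863915.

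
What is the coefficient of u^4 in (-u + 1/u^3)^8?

General term: C(8,j)·(-u)^j·(1/u^3)^(8-j), with u-exponent 1j − 3(8−j) = 4j − 24.
Set 4j − 24 = 4: j = 7.
C(8,7) = 8; (-1)^7 = -1; 1^1 = 1.
Coefficient = 8 · (-1) · 1 = -8.

-8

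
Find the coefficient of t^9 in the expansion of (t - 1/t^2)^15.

General term: C(15,j)·(t)^j·(-1/t^2)^(15-j), with t-exponent 1j − 2(15−j) = 3j − 30.
Set 3j − 30 = 9: j = 13.
C(15,13) = 105; 1^13 = 1; (-1)^2 = 1.
Coefficient = 105 · 1 · 1 = 105.

105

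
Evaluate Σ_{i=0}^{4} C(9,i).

256

1 + 9 + 36 + 84 + 126 = 256.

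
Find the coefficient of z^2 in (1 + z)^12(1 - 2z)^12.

Coefficient of z^2 = Σ_{j} C(12,j)·1^j·C(12,2-j)·(-2)^(2-j) for j from 0 to 2.
= 264 + (-288) + 66 = 42.

42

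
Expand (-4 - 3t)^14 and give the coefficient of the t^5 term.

127529385984

The general term is C(14,j)·(-4)^j·(-3t)^(14-j); the t^5 term has j = 9.
C(14,9) = 2002.
Coefficient = C(14,9) · (-4)^9 · (-3)^5 = 2002 · (-262144) · (-243) = 127529385984.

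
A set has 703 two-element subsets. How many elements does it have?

38

n(n−1)/2 = 703 ⇒ n(n−1) = 1406. Since 38·37 = 1406, n = 38.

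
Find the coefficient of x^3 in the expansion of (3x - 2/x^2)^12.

-34642080

General term: C(12,j)·(3x)^j·(-2/x^2)^(12-j), with x-exponent 1j − 2(12−j) = 3j − 24.
Set 3j − 24 = 3: j = 9.
C(12,9) = 220; 3^9 = 19683; (-2)^3 = -8.
Coefficient = 220 · 19683 · (-8) = -34642080.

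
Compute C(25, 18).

480700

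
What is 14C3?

364

C(14,3) = (14·13·12) / 3! = 2184 / 6 = 364.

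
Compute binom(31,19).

141120525

C(31,19) = C(31,12) by symmetry.
C(31,12) = (31·30·29·28·27·26·25·24·23·22·21·20) / 12! = 67596957267840000 / 479001600 = 141120525.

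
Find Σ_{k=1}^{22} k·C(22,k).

46137344

Differentiating (1+x)^22 and setting x=1: Σ k·C(22,k) = 22·2^21 = 46137344.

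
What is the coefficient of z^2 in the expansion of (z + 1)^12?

66

The general term is C(12,j)·(z)^j·(1)^(12-j); the z^2 term has j = 2.
C(12,2) = 66.
Coefficient = C(12,2) = 66.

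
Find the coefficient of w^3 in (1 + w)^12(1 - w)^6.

-16

Coefficient of w^3 = Σ_{j} C(12,j)·1^j·C(6,3-j)·(-1)^(3-j) for j from 0 to 3.
= (-20) + 180 + (-396) + 220 = -16.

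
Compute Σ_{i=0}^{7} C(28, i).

1 + 28 + 378 + 3276 + 20475 + 98280 + 376740 + 1184040 = 1683218.

1683218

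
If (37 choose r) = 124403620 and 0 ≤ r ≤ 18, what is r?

C(37,r) increases on 0 ≤ r ≤ 18. C(37,8) = 38608020 and C(37,9) = 124403620, so r = 9.

9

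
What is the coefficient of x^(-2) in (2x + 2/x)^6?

General term: C(6,j)·(2x)^j·(2/x)^(6-j), with x-exponent 1j − 1(6−j) = 2j − 6.
Set 2j − 6 = -2: j = 2.
C(6,2) = 15; 2^2 = 4; 2^4 = 16.
Coefficient = 15 · 4 · 16 = 960.

960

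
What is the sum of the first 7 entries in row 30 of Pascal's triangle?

768212

1 + 30 + 435 + 4060 + 27405 + 142506 + 593775 = 768212.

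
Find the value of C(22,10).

646646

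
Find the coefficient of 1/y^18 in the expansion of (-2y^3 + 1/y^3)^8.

General term: C(8,j)·(-2y^3)^j·(1/y^3)^(8-j), with y-exponent 3j − 3(8−j) = 6j − 24.
Set 6j − 24 = -18: j = 1.
C(8,1) = 8; (-2)^1 = -2; 1^7 = 1.
Coefficient = 8 · (-2) · 1 = -16.

-16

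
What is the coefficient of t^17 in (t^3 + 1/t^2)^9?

36

General term: C(9,j)·(t^3)^j·(1/t^2)^(9-j), with t-exponent 3j − 2(9−j) = 5j − 18.
Set 5j − 18 = 17: j = 7.
C(9,7) = 36; 1^7 = 1; 1^2 = 1.
Coefficient = 36 · 1 · 1 = 36.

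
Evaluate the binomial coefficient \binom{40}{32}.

76904685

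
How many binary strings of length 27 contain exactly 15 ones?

Choose the 15 positions: C(27,15) = 17383860.

17383860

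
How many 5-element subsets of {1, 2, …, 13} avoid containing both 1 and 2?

All 5-subsets: C(13,5) = 1287. Those containing both fixed elements: C(11,3) = 165.
1287 − 165 = 1122.

1122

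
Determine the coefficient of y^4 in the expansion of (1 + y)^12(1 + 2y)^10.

Coefficient of y^4 = Σ_{j} C(12,j)·1^j·C(10,4-j)·2^(4-j) for j from 0 to 4.
= 3360 + 11520 + 11880 + 4400 + 495 = 31655.

31655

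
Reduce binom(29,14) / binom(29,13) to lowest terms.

C(n,k+1)/C(n,k) = (n−k)/(k+1) = (29−13)/(13+1) = 16/14 = 8/7.

8/7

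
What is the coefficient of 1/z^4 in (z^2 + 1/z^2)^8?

General term: C(8,j)·(z^2)^j·(1/z^2)^(8-j), with z-exponent 2j − 2(8−j) = 4j − 16.
Set 4j − 16 = -4: j = 3.
C(8,3) = 56; 1^3 = 1; 1^5 = 1.
Coefficient = 56 · 1 · 1 = 56.

56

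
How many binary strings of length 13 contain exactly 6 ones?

Choose the 6 positions: C(13,6) = 1716.

1716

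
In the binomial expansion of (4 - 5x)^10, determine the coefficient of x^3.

The general term is C(10,j)·(4)^j·(-5x)^(10-j); the x^3 term has j = 7.
C(10,7) = 120.
Coefficient = C(10,7) · 4^7 · (-5)^3 = 120 · 16384 · (-125) = -245760000.

-245760000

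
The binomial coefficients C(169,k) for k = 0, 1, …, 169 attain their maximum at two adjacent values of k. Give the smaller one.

84

For odd n = 169, C(169,k) peaks at k = (n−1)/2 and (n+1)/2; the smaller is 84.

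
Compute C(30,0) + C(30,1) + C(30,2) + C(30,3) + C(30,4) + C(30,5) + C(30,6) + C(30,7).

2804012

1 + 30 + 435 + 4060 + 27405 + 142506 + 593775 + 2035800 = 2804012.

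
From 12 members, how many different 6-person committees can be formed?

This is C(12,6) = 924.

924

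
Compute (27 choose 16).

C(27,16) = C(27,11) by symmetry.
C(27,11) = (27·26·25·24·23·22·21·20·19·18·17) / 11! = 520431047136000 / 39916800 = 13037895.

13037895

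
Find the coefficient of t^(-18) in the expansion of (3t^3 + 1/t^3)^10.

General term: C(10,j)·(3t^3)^j·(1/t^3)^(10-j), with t-exponent 3j − 3(10−j) = 6j − 30.
Set 6j − 30 = -18: j = 2.
C(10,2) = 45; 3^2 = 9; 1^8 = 1.
Coefficient = 45 · 9 · 1 = 405.

405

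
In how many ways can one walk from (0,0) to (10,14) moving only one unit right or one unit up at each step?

Each path is a sequence of 24 steps with 10 rights: C(24,10) = 1961256.

1961256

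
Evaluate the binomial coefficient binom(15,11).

C(15,11) = C(15,4) by symmetry.
C(15,4) = (15·14·13·12) / 4! = 32760 / 24 = 1365.

1365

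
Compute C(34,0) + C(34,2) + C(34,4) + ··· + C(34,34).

8589934592

Half of (1+1)^34 + (1−1)^34 gives the even-index sum: 2^33 = 8589934592.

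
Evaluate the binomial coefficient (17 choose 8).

24310

C(17,8) = (17·16·15·14·13·12·11·10) / 8! = 980179200 / 40320 = 24310.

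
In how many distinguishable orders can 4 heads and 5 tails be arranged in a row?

126

Choose positions for the heads: C(9,4) = 126.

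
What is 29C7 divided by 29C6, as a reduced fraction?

C(n,k+1)/C(n,k) = (n−k)/(k+1) = (29−6)/(6+1) = 23/7.

23/7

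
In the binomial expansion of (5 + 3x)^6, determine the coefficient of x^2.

84375

The general term is C(6,j)·(5)^j·(3x)^(6-j); the x^2 term has j = 4.
C(6,4) = 15.
Coefficient = C(6,4) · 5^4 · 3^2 = 15 · 625 · 9 = 84375.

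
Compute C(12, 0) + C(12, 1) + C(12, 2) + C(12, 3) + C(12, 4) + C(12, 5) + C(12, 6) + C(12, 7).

1 + 12 + 66 + 220 + 495 + 792 + 924 + 792 = 3302.

3302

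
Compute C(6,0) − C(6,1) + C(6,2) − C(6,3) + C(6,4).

The partial alternating sum Σ_{k=0}^{4} (−1)^k C(6,k) = (−1)^4 C(5,4) = 5.

5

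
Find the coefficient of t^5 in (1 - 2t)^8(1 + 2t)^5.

-800

Coefficient of t^5 = Σ_{j} C(8,j)·(-2)^j·C(5,5-j)·2^(5-j) for j from 0 to 5.
= 32 + (-1280) + 8960 + (-17920) + 11200 + (-1792) = -800.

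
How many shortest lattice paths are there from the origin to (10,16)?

Each path is a sequence of 26 steps with 10 rights: C(26,10) = 5311735.

5311735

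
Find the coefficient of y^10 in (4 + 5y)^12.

The general term is C(12,j)·(4)^j·(5y)^(12-j); the y^10 term has j = 2.
C(12,2) = 66.
Coefficient = C(12,2) · 4^2 · 5^10 = 66 · 16 · 9765625 = 10312500000.

10312500000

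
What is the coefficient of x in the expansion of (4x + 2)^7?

1792

The general term is C(7,j)·(4x)^j·(2)^(7-j); the x^1 term has j = 1.
C(7,1) = 7.
Coefficient = C(7,1) · 4^1 · 2^6 = 7 · 4 · 64 = 1792.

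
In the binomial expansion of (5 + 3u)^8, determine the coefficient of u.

The general term is C(8,j)·(5)^j·(3u)^(8-j); the u^1 term has j = 7.
C(8,7) = 8.
Coefficient = C(8,7) · 5^7 · 3^1 = 8 · 78125 · 3 = 1875000.

1875000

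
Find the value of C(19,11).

C(19,11) = C(19,8) by symmetry.
C(19,8) = (19·18·17·16·15·14·13·12) / 8! = 3047466240 / 40320 = 75582.

75582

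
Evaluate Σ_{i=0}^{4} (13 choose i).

1 + 13 + 78 + 286 + 715 = 1093.

1093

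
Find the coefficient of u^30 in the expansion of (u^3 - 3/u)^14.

-9828

General term: C(14,j)·(u^3)^j·(-3/u)^(14-j), with u-exponent 3j − 1(14−j) = 4j − 14.
Set 4j − 14 = 30: j = 11.
C(14,11) = 364; 1^11 = 1; (-3)^3 = -27.
Coefficient = 364 · 1 · (-27) = -9828.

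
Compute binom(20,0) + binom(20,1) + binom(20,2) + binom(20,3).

1351

1 + 20 + 190 + 1140 = 1351.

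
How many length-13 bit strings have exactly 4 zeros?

Choose the 4 positions: C(13,4) = 715.

715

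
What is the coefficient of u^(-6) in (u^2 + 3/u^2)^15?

General term: C(15,j)·(u^2)^j·(3/u^2)^(15-j), with u-exponent 2j − 2(15−j) = 4j − 30.
Set 4j − 30 = -6: j = 6.
C(15,6) = 5005; 1^6 = 1; 3^9 = 19683.
Coefficient = 5005 · 1 · 19683 = 98513415.

98513415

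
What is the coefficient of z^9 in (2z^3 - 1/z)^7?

-560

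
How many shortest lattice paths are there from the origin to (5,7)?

792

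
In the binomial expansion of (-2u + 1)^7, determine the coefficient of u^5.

The general term is C(7,j)·(-2u)^j·(1)^(7-j); the u^5 term has j = 5.
C(7,5) = 21.
Coefficient = C(7,5) · (-2)^5 = 21 · (-32) = -672.

-672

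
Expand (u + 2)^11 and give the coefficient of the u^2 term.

28160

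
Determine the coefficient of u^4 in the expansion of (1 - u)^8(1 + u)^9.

Coefficient of u^4 = Σ_{j} C(8,j)·(-1)^j·C(9,4-j)·1^(4-j) for j from 0 to 4.
= 126 + (-672) + 1008 + (-504) + 70 = 28.

28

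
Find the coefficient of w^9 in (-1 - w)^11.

-55

The general term is C(11,j)·(-1)^j·(-w)^(11-j); the w^9 term has j = 2.
C(11,2) = 55.
Coefficient = C(11,2) · (-1)^9 = 55 · (-1) = -55.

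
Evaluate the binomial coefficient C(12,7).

792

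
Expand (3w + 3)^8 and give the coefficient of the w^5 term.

367416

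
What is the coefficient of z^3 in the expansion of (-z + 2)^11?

-42240

The general term is C(11,j)·(-z)^j·(2)^(11-j); the z^3 term has j = 3.
C(11,3) = 165.
Coefficient = C(11,3) · (-1)^3 · 2^8 = 165 · (-1) · 256 = -42240.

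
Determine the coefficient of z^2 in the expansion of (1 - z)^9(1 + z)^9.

-9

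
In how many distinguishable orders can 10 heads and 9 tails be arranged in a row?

92378

Choose positions for the heads: C(19,10) = 92378.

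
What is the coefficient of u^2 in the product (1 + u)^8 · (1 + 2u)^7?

224

Coefficient of u^2 = Σ_{j} C(8,j)·1^j·C(7,2-j)·2^(2-j) for j from 0 to 2.
= 84 + 112 + 28 = 224.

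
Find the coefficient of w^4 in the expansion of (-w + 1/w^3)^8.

-8

General term: C(8,j)·(-w)^j·(1/w^3)^(8-j), with w-exponent 1j − 3(8−j) = 4j − 24.
Set 4j − 24 = 4: j = 7.
C(8,7) = 8; (-1)^7 = -1; 1^1 = 1.
Coefficient = 8 · (-1) · 1 = -8.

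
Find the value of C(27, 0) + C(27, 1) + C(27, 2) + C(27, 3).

3304

1 + 27 + 351 + 2925 = 3304.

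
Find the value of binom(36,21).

C(36,21) = C(36,15) by symmetry.
C(36,15) = (36·35·34·33·32·31·30·29·28·27·26·25·24·23·22) / 15! = 7281003461233582080000 / 1307674368000 = 5567902560.

5567902560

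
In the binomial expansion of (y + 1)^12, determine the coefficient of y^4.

495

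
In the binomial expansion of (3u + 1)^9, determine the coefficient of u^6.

The general term is C(9,j)·(3u)^j·(1)^(9-j); the u^6 term has j = 6.
C(9,6) = 84.
Coefficient = C(9,6) · 3^6 = 84 · 729 = 61236.

61236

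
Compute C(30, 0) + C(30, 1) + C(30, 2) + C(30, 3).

1 + 30 + 435 + 4060 = 4526.

4526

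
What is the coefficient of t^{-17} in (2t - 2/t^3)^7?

General term: C(7,j)·(2t)^j·(-2/t^3)^(7-j), with t-exponent 1j − 3(7−j) = 4j − 21.
Set 4j − 21 = -17: j = 1.
C(7,1) = 7; 2^1 = 2; (-2)^6 = 64.
Coefficient = 7 · 2 · 64 = 896.

896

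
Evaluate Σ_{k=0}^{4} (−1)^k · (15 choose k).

The partial alternating sum Σ_{k=0}^{4} (−1)^k C(15,k) = (−1)^4 C(14,4) = 1001.

1001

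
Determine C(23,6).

100947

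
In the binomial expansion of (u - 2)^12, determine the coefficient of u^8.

7920

The general term is C(12,j)·(u)^j·(-2)^(12-j); the u^8 term has j = 8.
C(12,8) = 495.
Coefficient = C(12,8) · (-2)^4 = 495 · 16 = 7920.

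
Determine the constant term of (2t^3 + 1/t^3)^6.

General term: C(6,j)·(2t^3)^j·(1/t^3)^(6-j), with t-exponent 3j − 3(6−j) = 6j − 18.
Set 6j − 18 = 0: j = 3.
C(6,3) = 20; 2^3 = 8; 1^3 = 1.
Coefficient = 20 · 8 · 1 = 160.

160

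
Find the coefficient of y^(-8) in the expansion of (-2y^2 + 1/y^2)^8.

General term: C(8,j)·(-2y^2)^j·(1/y^2)^(8-j), with y-exponent 2j − 2(8−j) = 4j − 16.
Set 4j − 16 = -8: j = 2.
C(8,2) = 28; (-2)^2 = 4; 1^6 = 1.
Coefficient = 28 · 4 · 1 = 112.

112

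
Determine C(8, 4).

70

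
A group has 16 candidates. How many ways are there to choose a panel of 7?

11440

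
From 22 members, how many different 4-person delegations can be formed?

7315

This is C(22,4) = 7315.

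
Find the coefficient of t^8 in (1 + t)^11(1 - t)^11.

Coefficient of t^8 = Σ_{j} C(11,j)·1^j·C(11,8-j)·(-1)^(8-j) for j from 0 to 8.
= 165 + (-3630) + 25410 + (-76230) + 108900 + (-76230) + 25410 + (-3630) + 165 = 330.

330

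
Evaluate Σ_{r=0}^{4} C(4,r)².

70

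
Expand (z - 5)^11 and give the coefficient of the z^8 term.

-20625

The general term is C(11,j)·(z)^j·(-5)^(11-j); the z^8 term has j = 8.
C(11,8) = 165.
Coefficient = C(11,8) · (-5)^3 = 165 · (-125) = -20625.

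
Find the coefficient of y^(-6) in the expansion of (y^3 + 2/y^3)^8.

1792

General term: C(8,j)·(y^3)^j·(2/y^3)^(8-j), with y-exponent 3j − 3(8−j) = 6j − 24.
Set 6j − 24 = -6: j = 3.
C(8,3) = 56; 1^3 = 1; 2^5 = 32.
Coefficient = 56 · 1 · 32 = 1792.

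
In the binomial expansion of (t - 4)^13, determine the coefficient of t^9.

183040

The general term is C(13,j)·(t)^j·(-4)^(13-j); the t^9 term has j = 9.
C(13,9) = 715.
Coefficient = C(13,9) · (-4)^4 = 715 · 256 = 183040.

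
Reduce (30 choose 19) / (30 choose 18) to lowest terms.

12/19

C(n,k+1)/C(n,k) = (n−k)/(k+1) = (30−18)/(18+1) = 12/19.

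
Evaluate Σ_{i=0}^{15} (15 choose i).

The entries of row 15 sum to 2^15 = 32768.

32768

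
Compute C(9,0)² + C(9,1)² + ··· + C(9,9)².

48620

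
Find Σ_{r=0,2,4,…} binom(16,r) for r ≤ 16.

Half of (1+1)^16 + (1−1)^16 gives the even-index sum: 2^15 = 32768.

32768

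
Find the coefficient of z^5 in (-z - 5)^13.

The general term is C(13,j)·(-z)^j·(-5)^(13-j); the z^5 term has j = 5.
C(13,5) = 1287.
Coefficient = C(13,5) · (-1)^5 · (-5)^8 = 1287 · (-1) · 390625 = -502734375.

-502734375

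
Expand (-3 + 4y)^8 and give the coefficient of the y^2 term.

The general term is C(8,j)·(-3)^j·(4y)^(8-j); the y^2 term has j = 6.
C(8,6) = 28.
Coefficient = C(8,6) · (-3)^6 · 4^2 = 28 · 729 · 16 = 326592.

326592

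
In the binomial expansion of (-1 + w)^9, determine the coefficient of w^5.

The general term is C(9,j)·(-1)^j·(w)^(9-j); the w^5 term has j = 4.
C(9,4) = 126.
Coefficient = C(9,4) = 126.

126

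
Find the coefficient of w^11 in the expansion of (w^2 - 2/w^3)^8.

-16

General term: C(8,j)·(w^2)^j·(-2/w^3)^(8-j), with w-exponent 2j − 3(8−j) = 5j − 24.
Set 5j − 24 = 11: j = 7.
C(8,7) = 8; 1^7 = 1; (-2)^1 = -2.
Coefficient = 8 · 1 · (-2) = -16.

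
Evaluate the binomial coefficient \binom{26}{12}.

9657700

C(26,12) = (26·25·24·23·22·21·20·19·18·17·16·15) / 12! = 4626053752320000 / 479001600 = 9657700.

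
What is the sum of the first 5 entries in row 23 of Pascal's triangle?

10903

1 + 23 + 253 + 1771 + 8855 = 10903.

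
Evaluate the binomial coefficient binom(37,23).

6107086800

C(37,23) = C(37,14) by symmetry.
C(37,14) = (37·36·35·34·33·32·31·30·29·28·27·26·25·24) / 14! = 532405391434076160000 / 87178291200 = 6107086800.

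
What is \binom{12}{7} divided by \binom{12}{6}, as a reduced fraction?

6/7

C(n,k+1)/C(n,k) = (n−k)/(k+1) = (12−6)/(6+1) = 6/7.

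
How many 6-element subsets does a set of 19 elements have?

27132

C(19,6) = (19·18·17·16·15·14) / 6! = 19535040 / 720 = 27132.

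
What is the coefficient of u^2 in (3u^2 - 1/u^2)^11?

General term: C(11,j)·(3u^2)^j·(-1/u^2)^(11-j), with u-exponent 2j − 2(11−j) = 4j − 22.
Set 4j − 22 = 2: j = 6.
C(11,6) = 462; 3^6 = 729; (-1)^5 = -1.
Coefficient = 462 · 729 · (-1) = -336798.

-336798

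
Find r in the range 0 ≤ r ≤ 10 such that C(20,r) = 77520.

C(20,r) increases on 0 ≤ r ≤ 10. C(20,6) = 38760 and C(20,7) = 77520, so r = 7.

7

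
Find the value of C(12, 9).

C(12,9) = C(12,3) by symmetry.
C(12,3) = (12·11·10) / 3! = 1320 / 6 = 220.

220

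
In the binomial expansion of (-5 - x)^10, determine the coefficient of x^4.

3281250

The general term is C(10,j)·(-5)^j·(-x)^(10-j); the x^4 term has j = 6.
C(10,6) = 210.
Coefficient = C(10,6) · (-5)^6 = 210 · 15625 = 3281250.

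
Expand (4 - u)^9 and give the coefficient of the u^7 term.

-576

The general term is C(9,j)·(4)^j·(-u)^(9-j); the u^7 term has j = 2.
C(9,2) = 36.
Coefficient = C(9,2) · 4^2 · (-1)^7 = 36 · 16 · (-1) = -576.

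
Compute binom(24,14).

C(24,14) = C(24,10) by symmetry.
C(24,10) = (24·23·22·21·20·19·18·17·16·15) / 10! = 7117005772800 / 3628800 = 1961256.

1961256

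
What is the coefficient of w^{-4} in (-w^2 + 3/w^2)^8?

-13608

General term: C(8,j)·(-w^2)^j·(3/w^2)^(8-j), with w-exponent 2j − 2(8−j) = 4j − 16.
Set 4j − 16 = -4: j = 3.
C(8,3) = 56; (-1)^3 = -1; 3^5 = 243.
Coefficient = 56 · (-1) · 243 = -13608.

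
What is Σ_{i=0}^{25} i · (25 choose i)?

Differentiating (1+x)^25 and setting x=1: Σ i·C(25,i) = 25·2^24 = 419430400.

419430400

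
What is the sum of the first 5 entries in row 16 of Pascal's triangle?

1 + 16 + 120 + 560 + 1820 = 2517.

2517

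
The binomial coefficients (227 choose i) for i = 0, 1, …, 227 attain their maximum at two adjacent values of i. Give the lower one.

For odd n = 227, C(227,i) peaks at i = (n−1)/2 and (n+1)/2; the lower is 113.

113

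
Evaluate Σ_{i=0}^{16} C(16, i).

65536

The entries of row 16 sum to 2^16 = 65536.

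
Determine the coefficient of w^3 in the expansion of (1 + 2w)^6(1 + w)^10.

Coefficient of w^3 = Σ_{j} C(6,j)·2^j·C(10,3-j)·1^(3-j) for j from 0 to 3.
= 120 + 540 + 600 + 160 = 1420.

1420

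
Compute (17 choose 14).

680

C(17,14) = C(17,3) by symmetry.
C(17,3) = (17·16·15) / 3! = 4080 / 6 = 680.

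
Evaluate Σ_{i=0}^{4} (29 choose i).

1 + 29 + 406 + 3654 + 23751 = 27841.

27841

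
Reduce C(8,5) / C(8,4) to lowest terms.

4/5

C(n,k+1)/C(n,k) = (n−k)/(k+1) = (8−4)/(4+1) = 4/5.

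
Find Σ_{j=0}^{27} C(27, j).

134217728

Setting x = 1 in (1+x)^27 gives Σ C(27,j) = 2^27 = 134217728.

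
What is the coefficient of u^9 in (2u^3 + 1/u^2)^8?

1792

General term: C(8,j)·(2u^3)^j·(1/u^2)^(8-j), with u-exponent 3j − 2(8−j) = 5j − 16.
Set 5j − 16 = 9: j = 5.
C(8,5) = 56; 2^5 = 32; 1^3 = 1.
Coefficient = 56 · 32 · 1 = 1792.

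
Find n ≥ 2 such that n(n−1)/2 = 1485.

55

n(n−1)/2 = 1485 ⇒ n(n−1) = 2970. Since 55·54 = 2970, n = 55.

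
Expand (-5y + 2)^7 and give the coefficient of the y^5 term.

-262500

The general term is C(7,j)·(-5y)^j·(2)^(7-j); the y^5 term has j = 5.
C(7,5) = 21.
Coefficient = C(7,5) · (-5)^5 · 2^2 = 21 · (-3125) · 4 = -262500.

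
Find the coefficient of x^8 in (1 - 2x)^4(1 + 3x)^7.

Coefficient of x^8 = Σ_{j} C(4,j)·(-2)^j·C(7,8-j)·3^(8-j) for j from 1 to 4.
= (-17496) + 122472 + (-163296) + 45360 = -12960.

-12960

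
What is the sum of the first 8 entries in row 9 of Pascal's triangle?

502

1 + 9 + 36 + 84 + 126 + 126 + 84 + 36 = 502.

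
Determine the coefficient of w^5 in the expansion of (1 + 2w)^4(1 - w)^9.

Coefficient of w^5 = Σ_{j} C(4,j)·2^j·C(9,5-j)·(-1)^(5-j) for j from 0 to 4.
= (-126) + 1008 + (-2016) + 1152 + (-144) = -126.

-126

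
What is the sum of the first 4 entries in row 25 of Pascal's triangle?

2626

1 + 25 + 300 + 2300 = 2626.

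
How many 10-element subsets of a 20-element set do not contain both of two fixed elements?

All 10-subsets: C(20,10) = 184756. Those containing both fixed elements: C(18,8) = 43758.
184756 − 43758 = 140998.

140998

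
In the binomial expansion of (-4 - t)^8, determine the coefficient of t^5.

The general term is C(8,j)·(-4)^j·(-t)^(8-j); the t^5 term has j = 3.
C(8,3) = 56.
Coefficient = C(8,3) · (-4)^3 · (-1)^5 = 56 · (-64) · (-1) = 3584.

3584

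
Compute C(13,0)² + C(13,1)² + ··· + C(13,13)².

10400600

Σ C(13,j)² is the coefficient of x^13 in (1+x)^13(1+x)^13 = (1+x)^26, i.e. C(26,13) = 10400600.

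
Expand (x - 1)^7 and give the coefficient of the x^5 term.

21

The general term is C(7,j)·(x)^j·(-1)^(7-j); the x^5 term has j = 5.
C(7,5) = 21.
Coefficient = C(7,5) = 21.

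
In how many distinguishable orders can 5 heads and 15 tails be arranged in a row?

Choose positions for the heads: C(20,5) = 15504.

15504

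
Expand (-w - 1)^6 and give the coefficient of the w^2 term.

The general term is C(6,j)·(-w)^j·(-1)^(6-j); the w^2 term has j = 2.
C(6,2) = 15.
Coefficient = C(6,2) = 15.

15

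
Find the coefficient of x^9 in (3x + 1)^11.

1082565

The general term is C(11,j)·(3x)^j·(1)^(11-j); the x^9 term has j = 9.
C(11,9) = 55.
Coefficient = C(11,9) · 3^9 = 55 · 19683 = 1082565.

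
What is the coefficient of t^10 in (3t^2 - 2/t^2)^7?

-10206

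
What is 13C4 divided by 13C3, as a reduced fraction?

5/2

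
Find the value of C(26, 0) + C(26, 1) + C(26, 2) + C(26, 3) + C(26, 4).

17902

1 + 26 + 325 + 2600 + 14950 = 17902.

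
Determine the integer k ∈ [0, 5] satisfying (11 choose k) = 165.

3

C(11,k) increases on 0 ≤ k ≤ 5. C(11,2) = 55 and C(11,3) = 165, so k = 3.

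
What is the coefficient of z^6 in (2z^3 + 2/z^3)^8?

General term: C(8,j)·(2z^3)^j·(2/z^3)^(8-j), with z-exponent 3j − 3(8−j) = 6j − 24.
Set 6j − 24 = 6: j = 5.
C(8,5) = 56; 2^5 = 32; 2^3 = 8.
Coefficient = 56 · 32 · 8 = 14336.

14336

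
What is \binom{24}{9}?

1307504

C(24,9) = (24·23·22·21·20·19·18·17·16) / 9! = 474467051520 / 362880 = 1307504.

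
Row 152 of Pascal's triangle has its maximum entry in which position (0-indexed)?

C(152,i) is maximized at i = 152/2 = 76.

76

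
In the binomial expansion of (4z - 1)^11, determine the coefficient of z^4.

-84480

The general term is C(11,j)·(4z)^j·(-1)^(11-j); the z^4 term has j = 4.
C(11,4) = 330.
Coefficient = C(11,4) · 4^4 · (-1)^7 = 330 · 256 · (-1) = -84480.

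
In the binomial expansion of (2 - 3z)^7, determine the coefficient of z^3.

-15120

The general term is C(7,j)·(2)^j·(-3z)^(7-j); the z^3 term has j = 4.
C(7,4) = 35.
Coefficient = C(7,4) · 2^4 · (-3)^3 = 35 · 16 · (-27) = -15120.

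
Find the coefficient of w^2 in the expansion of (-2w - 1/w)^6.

General term: C(6,j)·(-2w)^j·(-1/w)^(6-j), with w-exponent 1j − 1(6−j) = 2j − 6.
Set 2j − 6 = 2: j = 4.
C(6,4) = 15; (-2)^4 = 16; (-1)^2 = 1.
Coefficient = 15 · 16 · 1 = 240.

240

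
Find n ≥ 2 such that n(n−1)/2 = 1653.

58

n(n−1)/2 = 1653 ⇒ n(n−1) = 3306. Since 58·57 = 3306, n = 58.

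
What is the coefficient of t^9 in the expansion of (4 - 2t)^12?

-7208960

The general term is C(12,j)·(4)^j·(-2t)^(12-j); the t^9 term has j = 3.
C(12,3) = 220.
Coefficient = C(12,3) · 4^3 · (-2)^9 = 220 · 64 · (-512) = -7208960.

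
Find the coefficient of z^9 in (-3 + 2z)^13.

The general term is C(13,j)·(-3)^j·(2z)^(13-j); the z^9 term has j = 4.
C(13,4) = 715.
Coefficient = C(13,4) · (-3)^4 · 2^9 = 715 · 81 · 512 = 29652480.

29652480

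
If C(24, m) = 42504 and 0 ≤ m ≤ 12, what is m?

5

C(24,m) increases on 0 ≤ m ≤ 12. C(24,4) = 10626 and C(24,5) = 42504, so m = 5.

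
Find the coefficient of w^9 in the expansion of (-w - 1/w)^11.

General term: C(11,j)·(-w)^j·(-1/w)^(11-j), with w-exponent 1j − 1(11−j) = 2j − 11.
Set 2j − 11 = 9: j = 10.
C(11,10) = 11; (-1)^10 = 1; (-1)^1 = -1.
Coefficient = 11 · 1 · (-1) = -11.

-11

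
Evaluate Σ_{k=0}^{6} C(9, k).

466

1 + 9 + 36 + 84 + 126 + 126 + 84 = 466.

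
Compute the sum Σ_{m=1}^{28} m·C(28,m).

Since m·C(28,m) = 28·C(27,m−1), the sum is 28·2^27 = 28·134217728 = 3758096384.

3758096384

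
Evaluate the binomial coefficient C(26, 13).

10400600

C(26,13) = (26·25·24·23·22·21·20·19·18·17·16·15·14) / 13! = 64764752532480000 / 6227020800 = 10400600.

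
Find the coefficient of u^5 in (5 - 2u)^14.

-125125000000

The general term is C(14,j)·(5)^j·(-2u)^(14-j); the u^5 term has j = 9.
C(14,9) = 2002.
Coefficient = C(14,9) · 5^9 · (-2)^5 = 2002 · 1953125 · (-32) = -125125000000.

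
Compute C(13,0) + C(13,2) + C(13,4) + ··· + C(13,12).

Even-k terms of row 13 sum to 2^12 = 4096.

4096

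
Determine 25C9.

2042975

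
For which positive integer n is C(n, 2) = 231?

22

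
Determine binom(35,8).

23535820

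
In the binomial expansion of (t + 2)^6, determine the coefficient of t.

192

The general term is C(6,j)·(t)^j·(2)^(6-j); the t^1 term has j = 1.
C(6,1) = 6.
Coefficient = C(6,1) · 2^5 = 6 · 32 = 192.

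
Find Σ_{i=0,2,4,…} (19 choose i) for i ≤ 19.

262144

Even-i terms of row 19 sum to 2^18 = 262144.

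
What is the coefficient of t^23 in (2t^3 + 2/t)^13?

General term: C(13,j)·(2t^3)^j·(2/t)^(13-j), with t-exponent 3j − 1(13−j) = 4j − 13.
Set 4j − 13 = 23: j = 9.
C(13,9) = 715; 2^9 = 512; 2^4 = 16.
Coefficient = 715 · 512 · 16 = 5857280.

5857280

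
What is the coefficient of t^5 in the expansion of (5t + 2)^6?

37500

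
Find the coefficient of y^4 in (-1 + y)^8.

70

The general term is C(8,j)·(-1)^j·(y)^(8-j); the y^4 term has j = 4.
C(8,4) = 70.
Coefficient = C(8,4) = 70.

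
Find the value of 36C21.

5567902560

C(36,21) = C(36,15) by symmetry.
C(36,15) = (36·35·34·33·32·31·30·29·28·27·26·25·24·23·22) / 15! = 7281003461233582080000 / 1307674368000 = 5567902560.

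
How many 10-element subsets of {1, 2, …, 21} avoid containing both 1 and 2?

All 10-subsets: C(21,10) = 352716. Those containing both fixed elements: C(19,8) = 75582.
352716 − 75582 = 277134.

277134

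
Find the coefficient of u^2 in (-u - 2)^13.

-159744

The general term is C(13,j)·(-u)^j·(-2)^(13-j); the u^2 term has j = 2.
C(13,2) = 78.
Coefficient = C(13,2) · (-2)^11 = 78 · (-2048) = -159744.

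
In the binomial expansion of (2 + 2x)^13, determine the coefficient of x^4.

5857280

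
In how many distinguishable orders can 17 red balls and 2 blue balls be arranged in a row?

171

Choose positions for the red balls: C(19,17) = 171.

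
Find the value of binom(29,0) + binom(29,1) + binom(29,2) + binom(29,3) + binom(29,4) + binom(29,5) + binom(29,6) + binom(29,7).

2182396

1 + 29 + 406 + 3654 + 23751 + 118755 + 475020 + 1560780 = 2182396.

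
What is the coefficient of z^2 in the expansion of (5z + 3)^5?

The general term is C(5,j)·(5z)^j·(3)^(5-j); the z^2 term has j = 2.
C(5,2) = 10.
Coefficient = C(5,2) · 5^2 · 3^3 = 10 · 25 · 27 = 6750.

6750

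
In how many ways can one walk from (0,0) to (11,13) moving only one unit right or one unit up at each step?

2496144

Each path is a sequence of 24 steps with 11 rights: C(24,11) = 2496144.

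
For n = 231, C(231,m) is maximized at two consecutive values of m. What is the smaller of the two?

For odd n = 231, C(231,m) peaks at m = (n−1)/2 and (n+1)/2; the smaller is 115.

115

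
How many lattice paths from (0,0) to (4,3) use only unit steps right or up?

35

Each path is a sequence of 7 steps with 4 rights: C(7,4) = 35.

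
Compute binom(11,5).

C(11,5) = (11·10·9·8·7) / 5! = 55440 / 120 = 462.

462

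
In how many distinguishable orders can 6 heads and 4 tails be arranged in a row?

210

Choose positions for the heads: C(10,6) = 210.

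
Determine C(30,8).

C(30,8) = (30·29·28·27·26·25·24·23) / 8! = 235989936000 / 40320 = 5852925.

5852925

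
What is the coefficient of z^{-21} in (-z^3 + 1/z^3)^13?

-286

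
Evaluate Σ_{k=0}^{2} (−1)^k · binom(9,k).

The partial alternating sum Σ_{k=0}^{2} (−1)^k C(9,k) = (−1)^2 C(8,2) = 28.

28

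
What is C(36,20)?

7307872110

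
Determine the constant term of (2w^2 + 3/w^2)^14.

960740352

General term: C(14,j)·(2w^2)^j·(3/w^2)^(14-j), with w-exponent 2j − 2(14−j) = 4j − 28.
Set 4j − 28 = 0: j = 7.
C(14,7) = 3432; 2^7 = 128; 3^7 = 2187.
Coefficient = 3432 · 128 · 2187 = 960740352.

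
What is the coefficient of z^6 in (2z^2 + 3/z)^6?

2160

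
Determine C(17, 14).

680

C(17,14) = C(17,3) by symmetry.
C(17,3) = (17·16·15) / 3! = 4080 / 6 = 680.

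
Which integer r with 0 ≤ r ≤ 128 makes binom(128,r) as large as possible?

64

C(128,r) is maximized at r = 128/2 = 64.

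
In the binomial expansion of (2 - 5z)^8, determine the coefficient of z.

-5120

The general term is C(8,j)·(2)^j·(-5z)^(8-j); the z^1 term has j = 7.
C(8,7) = 8.
Coefficient = C(8,7) · 2^7 · (-5)^1 = 8 · 128 · (-5) = -5120.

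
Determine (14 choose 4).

1001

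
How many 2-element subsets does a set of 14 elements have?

91

C(14,2) = (14·13) / 2! = 182 / 2 = 91.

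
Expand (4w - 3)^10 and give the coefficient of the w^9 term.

The general term is C(10,j)·(4w)^j·(-3)^(10-j); the w^9 term has j = 9.
C(10,9) = 10.
Coefficient = C(10,9) · 4^9 · (-3)^1 = 10 · 262144 · (-3) = -7864320.

-7864320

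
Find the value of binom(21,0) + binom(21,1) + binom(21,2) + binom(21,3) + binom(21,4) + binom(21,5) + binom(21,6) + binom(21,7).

198440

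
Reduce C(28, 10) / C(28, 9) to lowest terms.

19/10

C(n,k+1)/C(n,k) = (n−k)/(k+1) = (28−9)/(9+1) = 19/10.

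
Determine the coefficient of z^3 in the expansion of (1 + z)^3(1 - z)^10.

Coefficient of z^3 = Σ_{j} C(3,j)·1^j·C(10,3-j)·(-1)^(3-j) for j from 0 to 3.
= (-120) + 135 + (-30) + 1 = -14.

-14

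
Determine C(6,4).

C(6,4) = C(6,2) by symmetry.
C(6,2) = (6·5) / 2! = 30 / 2 = 15.

15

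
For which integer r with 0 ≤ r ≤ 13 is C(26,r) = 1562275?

8

C(26,r) increases on 0 ≤ r ≤ 13. C(26,7) = 657800 and C(26,8) = 1562275, so r = 8.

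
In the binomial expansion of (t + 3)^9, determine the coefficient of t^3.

The general term is C(9,j)·(t)^j·(3)^(9-j); the t^3 term has j = 3.
C(9,3) = 84.
Coefficient = C(9,3) · 3^6 = 84 · 729 = 61236.

61236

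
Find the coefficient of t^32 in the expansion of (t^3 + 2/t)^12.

24

General term: C(12,j)·(t^3)^j·(2/t)^(12-j), with t-exponent 3j − 1(12−j) = 4j − 12.
Set 4j − 12 = 32: j = 11.
C(12,11) = 12; 1^11 = 1; 2^1 = 2.
Coefficient = 12 · 1 · 2 = 24.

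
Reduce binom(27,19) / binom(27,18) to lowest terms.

9/19

C(n,k+1)/C(n,k) = (n−k)/(k+1) = (27−18)/(18+1) = 9/19.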